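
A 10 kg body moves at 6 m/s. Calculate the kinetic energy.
KE = ½mv² = ½(10)(6)² = 180.0 J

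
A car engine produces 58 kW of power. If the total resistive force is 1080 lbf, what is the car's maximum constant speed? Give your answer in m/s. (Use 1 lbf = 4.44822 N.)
Convert to SI: F = 4804.08 N
P = Fv ⇒ v = P/F = 58000 W/4804.08 N = 12.07 m/s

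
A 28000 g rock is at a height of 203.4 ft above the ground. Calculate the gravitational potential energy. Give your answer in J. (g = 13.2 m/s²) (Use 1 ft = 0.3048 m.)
Convert to SI: m = 28.0 kg, h = 61.9963 m
PE = mgh = (28.0)(13.2)(61.9963) = 22910 J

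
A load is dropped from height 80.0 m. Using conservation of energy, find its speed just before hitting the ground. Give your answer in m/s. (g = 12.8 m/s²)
mgh = ½mv² ⇒ v = √(2gh) = √(2·12.8·80.0) = 45.25 m/s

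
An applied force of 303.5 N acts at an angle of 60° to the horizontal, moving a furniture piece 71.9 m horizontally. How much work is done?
W = F·d·cosθ = (303.5)(71.9)cos(60°) = 10910 J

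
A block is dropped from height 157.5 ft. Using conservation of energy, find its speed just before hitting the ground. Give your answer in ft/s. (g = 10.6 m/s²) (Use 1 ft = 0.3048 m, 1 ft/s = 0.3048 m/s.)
Convert to SI: h = 48.006 m
mgh = ½mv² ⇒ v = √(2gh) = √(2·10.6·48.006) = 31.9018 m/s = 104.7 ft/s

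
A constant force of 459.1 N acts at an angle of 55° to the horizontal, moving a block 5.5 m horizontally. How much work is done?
W = F·d·cosθ = (459.1)(5.5)cos(55°) = 1448 J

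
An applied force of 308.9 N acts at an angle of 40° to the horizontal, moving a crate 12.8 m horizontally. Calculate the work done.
W = F·d·cosθ = (308.9)(12.8)cos(40°) = 3029 J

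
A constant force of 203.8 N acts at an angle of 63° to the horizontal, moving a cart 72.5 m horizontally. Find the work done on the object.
W = F·d·cosθ = (203.8)(72.5)cos(63°) = 6708 J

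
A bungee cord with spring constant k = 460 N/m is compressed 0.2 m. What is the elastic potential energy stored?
PE = ½kx² = ½(460)(0.2)² = 9.2 J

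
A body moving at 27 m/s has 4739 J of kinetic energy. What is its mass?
m = 2·KE/v² = 2·4739/(27)² = 13.0 kg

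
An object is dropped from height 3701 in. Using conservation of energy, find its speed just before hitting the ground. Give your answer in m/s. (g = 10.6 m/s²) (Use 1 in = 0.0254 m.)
Convert to SI: h = 94.0054 m
mgh = ½mv² ⇒ v = √(2gh) = √(2·10.6·94.0054) = 44.64 m/s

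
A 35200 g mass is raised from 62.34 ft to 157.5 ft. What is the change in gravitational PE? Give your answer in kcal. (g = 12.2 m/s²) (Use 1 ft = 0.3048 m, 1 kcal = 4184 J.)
Convert to SI: m = 35.2 kg, Δh = 29.0048 m
ΔPE = mgΔh = (35.2)(12.2)(29.0048) = 12455.8 J = 2.977 kcal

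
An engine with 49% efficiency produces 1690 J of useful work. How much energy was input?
W_in = W_out/η = 1690/0.49 = 3449 J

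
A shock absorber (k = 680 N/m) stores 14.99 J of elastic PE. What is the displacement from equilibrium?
x = √(2·PE/k) = √(2·14.99/680) = 0.21 m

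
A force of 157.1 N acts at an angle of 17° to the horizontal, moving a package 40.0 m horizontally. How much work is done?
W = F·d·cosθ = (157.1)(40.0)cos(17°) = 6009 J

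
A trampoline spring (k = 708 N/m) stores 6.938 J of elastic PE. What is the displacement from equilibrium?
x = √(2·PE/k) = √(2·6.938/708) = 0.14 m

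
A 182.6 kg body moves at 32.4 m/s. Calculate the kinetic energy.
KE = ½mv² = ½(182.6)(32.4)² = 95840 J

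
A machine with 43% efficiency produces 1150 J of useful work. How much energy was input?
W_in = W_out/η = 1150/0.43 = 2674 J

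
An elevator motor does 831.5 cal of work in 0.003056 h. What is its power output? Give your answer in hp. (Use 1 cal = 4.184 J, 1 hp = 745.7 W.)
Convert to SI: W = 3479.0 J, t = 11.0016 s
P = W/t = 3479.0/11.0016 = 316.226 W = 0.4241 hp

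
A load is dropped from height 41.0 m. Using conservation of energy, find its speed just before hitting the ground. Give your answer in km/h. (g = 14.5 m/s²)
mgh = ½mv² ⇒ v = √(2gh) = √(2·14.5·41.0) = 34.4819 m/s = 124.1 km/h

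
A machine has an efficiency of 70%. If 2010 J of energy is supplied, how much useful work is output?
W_out = η·W_in = 0.7·2010 = 1407.0 J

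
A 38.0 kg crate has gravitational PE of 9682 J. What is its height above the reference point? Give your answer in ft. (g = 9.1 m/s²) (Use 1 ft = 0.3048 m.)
h = PE/(mg) = 9682.0/(38.0·9.1) = 27.9988 m = 91.86 ft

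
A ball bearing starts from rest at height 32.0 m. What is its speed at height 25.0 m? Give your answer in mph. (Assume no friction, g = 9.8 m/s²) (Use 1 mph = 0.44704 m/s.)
mgh₁ = mgh₂ + ½mv² ⇒ v = √(2g(h₁−h₂)) = √(2·9.8·7.0) = 11.7132 m/s = 26.2 mph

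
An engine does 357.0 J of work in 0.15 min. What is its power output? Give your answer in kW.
Convert to SI: W = 357.0 J, t = 9.0 s
P = W/t = 357.0/9.0 = 39.6667 W = 0.03967 kW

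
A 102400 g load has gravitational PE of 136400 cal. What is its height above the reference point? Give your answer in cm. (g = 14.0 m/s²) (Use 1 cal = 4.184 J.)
Convert to SI: m = 102.4 kg, PE = 570698 J
h = PE/(mg) = 570698/(102.4·14.0) = 398.087 m = 39810 cm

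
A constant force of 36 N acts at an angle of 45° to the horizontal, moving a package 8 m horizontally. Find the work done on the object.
W = F·d·cosθ = (36)(8)cos(45°) = 203.6 J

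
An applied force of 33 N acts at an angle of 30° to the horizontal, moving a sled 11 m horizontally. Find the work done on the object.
W = F·d·cosθ = (33)(11)cos(30°) = 314.4 J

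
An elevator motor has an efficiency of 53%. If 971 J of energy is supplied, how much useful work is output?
W_out = η·W_in = 0.53·971 = 514.63 J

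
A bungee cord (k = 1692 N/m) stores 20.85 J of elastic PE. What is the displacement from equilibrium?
x = √(2·PE/k) = √(2·20.85/1692) = 0.157 m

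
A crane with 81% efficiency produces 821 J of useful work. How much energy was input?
W_in = W_out/η = 821/0.81 = 1014 J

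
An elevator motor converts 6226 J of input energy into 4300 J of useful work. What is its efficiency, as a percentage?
η = W_out/W_in = 4300/6226 = 69.07%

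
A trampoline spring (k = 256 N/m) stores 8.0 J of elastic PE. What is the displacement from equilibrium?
x = √(2·PE/k) = √(2·8.0/256) = 0.25 m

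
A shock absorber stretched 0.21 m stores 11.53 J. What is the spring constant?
k = 2·PE/x² = 2·11.53/(0.21)² = 522.9 N/m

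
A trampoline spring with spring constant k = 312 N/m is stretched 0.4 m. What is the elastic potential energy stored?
PE = ½kx² = ½(312)(0.4)² = 24.96 J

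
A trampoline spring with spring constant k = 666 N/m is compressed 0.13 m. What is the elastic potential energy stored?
PE = ½kx² = ½(666)(0.13)² = 5.628 J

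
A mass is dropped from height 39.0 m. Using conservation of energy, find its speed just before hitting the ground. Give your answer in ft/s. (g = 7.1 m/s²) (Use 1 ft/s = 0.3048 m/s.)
mgh = ½mv² ⇒ v = √(2gh) = √(2·7.1·39.0) = 23.533 m/s = 77.21 ft/s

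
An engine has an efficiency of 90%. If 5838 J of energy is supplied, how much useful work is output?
W_out = η·W_in = 0.9·5838 = 5254.2 J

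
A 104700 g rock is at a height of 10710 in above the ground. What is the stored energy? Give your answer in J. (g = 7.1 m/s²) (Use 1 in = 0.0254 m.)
Convert to SI: m = 104.7 kg, h = 272.034 m
PE = mgh = (104.7)(7.1)(272.034) = 202200 J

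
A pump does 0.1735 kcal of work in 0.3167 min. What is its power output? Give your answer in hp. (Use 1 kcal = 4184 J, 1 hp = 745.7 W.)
Convert to SI: W = 725.924 J, t = 19.002 s
P = W/t = 725.924/19.002 = 38.2025 W = 0.05123 hp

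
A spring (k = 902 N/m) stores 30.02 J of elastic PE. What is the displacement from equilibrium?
x = √(2·PE/k) = √(2·30.02/902) = 0.258 m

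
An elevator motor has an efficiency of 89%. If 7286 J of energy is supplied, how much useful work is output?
W_out = η·W_in = 0.89·7286 = 6484.54 J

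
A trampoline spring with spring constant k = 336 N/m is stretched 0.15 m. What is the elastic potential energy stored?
PE = ½kx² = ½(336)(0.15)² = 3.78 J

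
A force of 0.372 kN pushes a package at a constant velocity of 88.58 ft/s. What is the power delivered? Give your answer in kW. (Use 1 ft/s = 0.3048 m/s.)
Convert to SI: F = 372.0 N, v = 26.9992 m/s
P = Fv = (372.0)(26.9992) = 10043.7 W = 10.04 kW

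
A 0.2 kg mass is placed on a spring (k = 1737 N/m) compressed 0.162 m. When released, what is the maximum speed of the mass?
½kx² = ½mv² ⇒ v = x√(k/m) = (0.162)√(1737/0.2) = 15.1 m/s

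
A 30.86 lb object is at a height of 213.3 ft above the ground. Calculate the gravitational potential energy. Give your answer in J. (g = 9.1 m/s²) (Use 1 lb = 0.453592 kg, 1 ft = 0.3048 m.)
Convert to SI: m = 13.9978 kg, h = 65.0138 m
PE = mgh = (13.9978)(9.1)(65.0138) = 8281 J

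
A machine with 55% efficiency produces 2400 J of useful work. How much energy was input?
W_in = W_out/η = 2400/0.55 = 4364 J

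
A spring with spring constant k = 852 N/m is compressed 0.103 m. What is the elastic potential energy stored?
PE = ½kx² = ½(852)(0.103)² = 4.519 J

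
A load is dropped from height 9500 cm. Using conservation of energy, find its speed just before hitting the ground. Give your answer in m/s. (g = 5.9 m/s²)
Convert to SI: h = 95.0 m
mgh = ½mv² ⇒ v = √(2gh) = √(2·5.9·95.0) = 33.48 m/s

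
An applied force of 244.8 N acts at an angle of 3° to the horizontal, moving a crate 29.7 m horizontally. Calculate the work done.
W = F·d·cosθ = (244.8)(29.7)cos(3°) = 7261 J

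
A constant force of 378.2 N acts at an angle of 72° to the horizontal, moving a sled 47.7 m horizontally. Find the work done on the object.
W = F·d·cosθ = (378.2)(47.7)cos(72°) = 5575 J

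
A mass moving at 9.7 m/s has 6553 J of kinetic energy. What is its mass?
m = 2·KE/v² = 2·6553/(9.7)² = 139.3 kg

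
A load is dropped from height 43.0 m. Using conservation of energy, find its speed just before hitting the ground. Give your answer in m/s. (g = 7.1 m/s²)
mgh = ½mv² ⇒ v = √(2gh) = √(2·7.1·43.0) = 24.71 m/s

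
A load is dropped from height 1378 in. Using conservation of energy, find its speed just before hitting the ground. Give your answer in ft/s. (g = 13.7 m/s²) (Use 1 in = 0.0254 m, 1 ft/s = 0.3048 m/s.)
Convert to SI: h = 35.0012 m
mgh = ½mv² ⇒ v = √(2gh) = √(2·13.7·35.0012) = 30.9683 m/s = 101.6 ft/s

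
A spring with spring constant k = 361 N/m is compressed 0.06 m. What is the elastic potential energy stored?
PE = ½kx² = ½(361)(0.06)² = 0.6498 J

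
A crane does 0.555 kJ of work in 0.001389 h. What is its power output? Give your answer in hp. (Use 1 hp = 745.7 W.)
Convert to SI: W = 555.0 J, t = 5.0004 s
P = W/t = 555.0/5.0004 = 110.991 W = 0.1488 hp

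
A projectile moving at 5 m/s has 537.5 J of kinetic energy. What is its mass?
m = 2·KE/v² = 2·537.5/(5)² = 43.0 kg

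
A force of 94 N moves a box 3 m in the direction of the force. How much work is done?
W = F·d = (94)(3) = 282.0 J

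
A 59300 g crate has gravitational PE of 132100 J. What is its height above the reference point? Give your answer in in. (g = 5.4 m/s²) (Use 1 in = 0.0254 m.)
Convert to SI: m = 59.3 kg, PE = 132100 J
h = PE/(mg) = 132100/(59.3·5.4) = 412.529 m = 16240 in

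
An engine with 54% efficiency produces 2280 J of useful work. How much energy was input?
W_in = W_out/η = 2280/0.54 = 4222 J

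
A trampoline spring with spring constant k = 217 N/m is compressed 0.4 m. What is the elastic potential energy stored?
PE = ½kx² = ½(217)(0.4)² = 17.36 J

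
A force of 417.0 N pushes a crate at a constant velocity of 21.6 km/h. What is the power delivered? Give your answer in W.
Convert to SI: F = 417.0 N, v = 6.0 m/s
P = Fv = (417.0)(6.0) = 2502 W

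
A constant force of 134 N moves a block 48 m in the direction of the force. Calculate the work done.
W = F·d = (134)(48) = 6432 J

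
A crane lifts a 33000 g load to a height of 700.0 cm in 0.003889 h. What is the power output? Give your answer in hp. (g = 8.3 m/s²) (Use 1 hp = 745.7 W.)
Convert to SI: m = 33.0 kg, h = 7.0 m, t = 14.0004 s
P = mgh/t = (33.0)(8.3)(7.0)/14.0004 = 136.946 W = 0.1836 hp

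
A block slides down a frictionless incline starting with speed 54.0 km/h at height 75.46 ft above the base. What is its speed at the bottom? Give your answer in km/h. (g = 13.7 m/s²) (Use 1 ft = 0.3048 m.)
Convert to SI: v₀ = 15.0 m/s, h = 23.0002 m
½mv₀² + mgh = ½mv² ⇒ v = √(v₀² + 2gh) = √(15.0² + 2·13.7·23.0002) = 29.2439 m/s = 105.3 km/h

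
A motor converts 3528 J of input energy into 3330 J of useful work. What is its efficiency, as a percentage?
η = W_out/W_in = 3330/3528 = 94.39%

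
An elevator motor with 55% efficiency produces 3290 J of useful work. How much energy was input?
W_in = W_out/η = 3290/0.55 = 5982 J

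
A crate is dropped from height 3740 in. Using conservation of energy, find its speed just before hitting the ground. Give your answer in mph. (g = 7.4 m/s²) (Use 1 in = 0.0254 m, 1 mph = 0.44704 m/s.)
Convert to SI: h = 94.996 m
mgh = ½mv² ⇒ v = √(2gh) = √(2·7.4·94.996) = 37.4959 m/s = 83.88 mph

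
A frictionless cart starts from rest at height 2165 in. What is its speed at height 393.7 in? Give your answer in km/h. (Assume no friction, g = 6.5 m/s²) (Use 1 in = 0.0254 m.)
Convert to SI: h₁−h₂ = 44.991 m
mgh₁ = mgh₂ + ½mv² ⇒ v = √(2g(h₁−h₂)) = √(2·6.5·44.991) = 24.1844 m/s = 87.06 km/h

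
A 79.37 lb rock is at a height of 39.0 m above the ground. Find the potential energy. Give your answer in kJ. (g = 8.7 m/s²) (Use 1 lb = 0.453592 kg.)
Convert to SI: m = 36.0016 kg, h = 39.0 m
PE = mgh = (36.0016)(8.7)(39.0) = 12215.3 J = 12.22 kJ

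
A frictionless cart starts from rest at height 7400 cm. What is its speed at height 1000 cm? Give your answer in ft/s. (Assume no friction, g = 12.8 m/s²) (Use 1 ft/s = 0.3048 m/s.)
Convert to SI: h₁−h₂ = 64.0 m
mgh₁ = mgh₂ + ½mv² ⇒ v = √(2g(h₁−h₂)) = √(2·12.8·64.0) = 40.4772 m/s = 132.8 ft/s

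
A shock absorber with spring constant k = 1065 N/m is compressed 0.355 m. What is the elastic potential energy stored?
PE = ½kx² = ½(1065)(0.355)² = 67.11 J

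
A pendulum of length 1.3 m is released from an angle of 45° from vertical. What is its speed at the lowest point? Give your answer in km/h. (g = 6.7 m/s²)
h = L(1 − cosθ) = 1.3(1 − cos45°) = 0.380761 m
v = √(2gh) = √(2·6.7·0.380761) = 2.2588 m/s = 8.132 km/h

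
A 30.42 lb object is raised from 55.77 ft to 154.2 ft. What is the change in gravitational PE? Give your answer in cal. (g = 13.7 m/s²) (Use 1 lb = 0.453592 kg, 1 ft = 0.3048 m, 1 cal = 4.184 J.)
Convert to SI: m = 13.7983 kg, Δh = 30.0015 m
ΔPE = mgΔh = (13.7983)(13.7)(30.0015) = 5671.37 J = 1355 cal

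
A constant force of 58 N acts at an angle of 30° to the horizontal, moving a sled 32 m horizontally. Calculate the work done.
W = F·d·cosθ = (58)(32)cos(30°) = 1607 J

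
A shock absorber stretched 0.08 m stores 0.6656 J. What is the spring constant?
k = 2·PE/x² = 2·0.6656/(0.08)² = 208.0 N/m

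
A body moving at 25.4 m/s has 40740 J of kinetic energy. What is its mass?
m = 2·KE/v² = 2·40740/(25.4)² = 126.3 kg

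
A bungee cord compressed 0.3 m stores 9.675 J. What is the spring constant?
k = 2·PE/x² = 2·9.675/(0.3)² = 215.0 N/m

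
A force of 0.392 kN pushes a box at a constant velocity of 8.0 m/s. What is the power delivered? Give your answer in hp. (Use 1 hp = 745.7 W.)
Convert to SI: F = 392.0 N, v = 8.0 m/s
P = Fv = (392.0)(8.0) = 3136.0 W = 4.205 hp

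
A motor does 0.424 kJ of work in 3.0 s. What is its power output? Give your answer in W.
Convert to SI: W = 424.0 J, t = 3.0 s
P = W/t = 424.0/3.0 = 141.3 W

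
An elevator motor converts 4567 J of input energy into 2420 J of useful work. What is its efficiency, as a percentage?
η = W_out/W_in = 2420/4567 = 52.99%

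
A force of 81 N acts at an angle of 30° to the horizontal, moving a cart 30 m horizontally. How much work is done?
W = F·d·cosθ = (81)(30)cos(30°) = 2104 J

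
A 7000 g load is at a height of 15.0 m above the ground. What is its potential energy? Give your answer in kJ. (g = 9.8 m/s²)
Convert to SI: m = 7.0 kg, h = 15.0 m
PE = mgh = (7.0)(9.8)(15.0) = 1029.0 J = 1.029 kJ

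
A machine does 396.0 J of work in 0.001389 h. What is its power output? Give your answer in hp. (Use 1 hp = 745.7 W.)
Convert to SI: W = 396.0 J, t = 5.0004 s
P = W/t = 396.0/5.0004 = 79.1937 W = 0.1062 hp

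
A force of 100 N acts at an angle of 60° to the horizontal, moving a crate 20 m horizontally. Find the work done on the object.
W = F·d·cosθ = (100)(20)cos(60°) = 1000 J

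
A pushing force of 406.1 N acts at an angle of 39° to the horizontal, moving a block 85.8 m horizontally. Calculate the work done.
W = F·d·cosθ = (406.1)(85.8)cos(39°) = 27080 J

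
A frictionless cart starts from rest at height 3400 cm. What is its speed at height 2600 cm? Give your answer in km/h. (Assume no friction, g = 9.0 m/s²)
Convert to SI: h₁−h₂ = 8.0 m
mgh₁ = mgh₂ + ½mv² ⇒ v = √(2g(h₁−h₂)) = √(2·9.0·8.0) = 12.0 m/s = 43.2 km/h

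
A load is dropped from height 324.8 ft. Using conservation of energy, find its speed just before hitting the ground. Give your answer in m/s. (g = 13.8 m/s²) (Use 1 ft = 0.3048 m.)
Convert to SI: h = 98.999 m
mgh = ½mv² ⇒ v = √(2gh) = √(2·13.8·98.999) = 52.27 m/s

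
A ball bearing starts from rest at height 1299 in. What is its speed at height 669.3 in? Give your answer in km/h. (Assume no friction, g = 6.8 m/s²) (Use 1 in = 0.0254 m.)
Convert to SI: h₁−h₂ = 15.9944 m
mgh₁ = mgh₂ + ½mv² ⇒ v = √(2g(h₁−h₂)) = √(2·6.8·15.9944) = 14.7487 m/s = 53.1 km/h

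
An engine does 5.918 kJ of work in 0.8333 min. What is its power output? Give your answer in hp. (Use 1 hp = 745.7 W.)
Convert to SI: W = 5918.0 J, t = 49.998 s
P = W/t = 5918.0/49.998 = 118.365 W = 0.1587 hp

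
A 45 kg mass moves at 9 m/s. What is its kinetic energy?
KE = ½mv² = ½(45)(9)² = 1822.5 J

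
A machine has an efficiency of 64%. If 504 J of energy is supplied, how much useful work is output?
W_out = η·W_in = 0.64·504 = 322.56 J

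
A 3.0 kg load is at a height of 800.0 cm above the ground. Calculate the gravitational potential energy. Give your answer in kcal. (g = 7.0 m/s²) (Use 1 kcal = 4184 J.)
Convert to SI: m = 3.0 kg, h = 8.0 m
PE = mgh = (3.0)(7.0)(8.0) = 168.0 J = 0.04015 kcal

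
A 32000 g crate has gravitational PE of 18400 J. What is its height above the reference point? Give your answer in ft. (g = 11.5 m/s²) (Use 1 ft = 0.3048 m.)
Convert to SI: m = 32.0 kg, PE = 18400.0 J
h = PE/(mg) = 18400.0/(32.0·11.5) = 50.0 m = 164.0 ft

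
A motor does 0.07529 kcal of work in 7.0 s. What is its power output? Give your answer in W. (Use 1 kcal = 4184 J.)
Convert to SI: W = 315.013 J, t = 7.0 s
P = W/t = 315.013/7.0 = 45.0 W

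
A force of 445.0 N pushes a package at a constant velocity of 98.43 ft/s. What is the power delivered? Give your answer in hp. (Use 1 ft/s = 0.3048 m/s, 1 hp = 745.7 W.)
Convert to SI: F = 445.0 N, v = 30.0015 m/s
P = Fv = (445.0)(30.0015) = 13350.7 W = 17.9 hp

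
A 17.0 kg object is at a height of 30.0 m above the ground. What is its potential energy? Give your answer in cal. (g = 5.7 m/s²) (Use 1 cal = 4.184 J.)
PE = mgh = (17.0)(5.7)(30.0) = 2907.0 J = 694.8 cal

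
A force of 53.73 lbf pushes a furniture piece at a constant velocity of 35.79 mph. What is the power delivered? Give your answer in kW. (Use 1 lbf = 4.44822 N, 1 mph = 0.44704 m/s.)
Convert to SI: F = 239.003 N, v = 15.9996 m/s
P = Fv = (239.003)(15.9996) = 3823.94 W = 3.824 kW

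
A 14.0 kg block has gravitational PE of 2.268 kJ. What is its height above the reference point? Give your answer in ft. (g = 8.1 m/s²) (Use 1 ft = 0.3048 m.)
Convert to SI: m = 14.0 kg, PE = 2268.0 J
h = PE/(mg) = 2268.0/(14.0·8.1) = 20.0 m = 65.62 ft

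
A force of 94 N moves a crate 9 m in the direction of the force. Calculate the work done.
W = F·d = (94)(9) = 846.0 J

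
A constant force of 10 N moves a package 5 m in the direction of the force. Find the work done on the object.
W = F·d = (10)(5) = 50.0 J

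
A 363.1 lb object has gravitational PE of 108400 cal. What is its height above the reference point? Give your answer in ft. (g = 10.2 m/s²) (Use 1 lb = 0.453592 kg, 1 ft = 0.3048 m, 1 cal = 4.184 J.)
Convert to SI: m = 164.699 kg, PE = 453546 J
h = PE/(mg) = 453546/(164.699·10.2) = 269.978 m = 885.8 ft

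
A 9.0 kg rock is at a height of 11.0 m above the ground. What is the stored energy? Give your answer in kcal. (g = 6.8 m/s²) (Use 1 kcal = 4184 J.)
PE = mgh = (9.0)(6.8)(11.0) = 673.2 J = 0.1609 kcal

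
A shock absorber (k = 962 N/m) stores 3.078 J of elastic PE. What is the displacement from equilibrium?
x = √(2·PE/k) = √(2·3.078/962) = 0.07999 m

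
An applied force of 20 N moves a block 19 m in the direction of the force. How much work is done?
W = F·d = (20)(19) = 380.0 J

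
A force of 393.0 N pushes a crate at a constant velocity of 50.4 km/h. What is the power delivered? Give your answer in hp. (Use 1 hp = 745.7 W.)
Convert to SI: F = 393.0 N, v = 14.0 m/s
P = Fv = (393.0)(14.0) = 5502.0 W = 7.378 hp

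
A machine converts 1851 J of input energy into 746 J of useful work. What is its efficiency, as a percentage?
η = W_out/W_in = 746/1851 = 40.3%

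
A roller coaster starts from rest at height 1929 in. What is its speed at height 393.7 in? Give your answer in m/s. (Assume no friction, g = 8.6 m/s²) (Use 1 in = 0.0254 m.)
Convert to SI: h₁−h₂ = 38.9966 m
mgh₁ = mgh₂ + ½mv² ⇒ v = √(2g(h₁−h₂)) = √(2·8.6·38.9966) = 25.9 m/s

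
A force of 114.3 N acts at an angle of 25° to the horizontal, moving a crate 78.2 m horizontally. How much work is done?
W = F·d·cosθ = (114.3)(78.2)cos(25°) = 8101 J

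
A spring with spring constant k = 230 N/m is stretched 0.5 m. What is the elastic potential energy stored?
PE = ½kx² = ½(230)(0.5)² = 28.75 J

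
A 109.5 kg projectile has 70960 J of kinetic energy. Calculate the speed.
v = √(2·KE/m) = √(2·70960/109.5) = 36.0 m/s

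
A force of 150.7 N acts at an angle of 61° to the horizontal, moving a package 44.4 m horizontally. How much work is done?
W = F·d·cosθ = (150.7)(44.4)cos(61°) = 3244 J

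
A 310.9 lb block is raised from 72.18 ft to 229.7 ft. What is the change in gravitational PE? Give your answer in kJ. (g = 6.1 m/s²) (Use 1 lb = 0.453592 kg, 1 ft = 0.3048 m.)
Convert to SI: m = 141.022 kg, Δh = 48.0121 m
ΔPE = mgΔh = (141.022)(6.1)(48.0121) = 41301.6 J = 41.3 kJ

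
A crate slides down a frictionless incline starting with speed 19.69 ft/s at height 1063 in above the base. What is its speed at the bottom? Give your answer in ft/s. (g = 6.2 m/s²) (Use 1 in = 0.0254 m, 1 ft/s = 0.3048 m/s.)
Convert to SI: v₀ = 6.00151 m/s, h = 27.0002 m
½mv₀² + mgh = ½mv² ⇒ v = √(v₀² + 2gh) = √(6.00151² + 2·6.2·27.0002) = 19.2567 m/s = 63.18 ft/s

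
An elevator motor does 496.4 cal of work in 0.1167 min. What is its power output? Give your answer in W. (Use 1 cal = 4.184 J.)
Convert to SI: W = 2076.94 J, t = 7.002 s
P = W/t = 2076.94/7.002 = 296.6 W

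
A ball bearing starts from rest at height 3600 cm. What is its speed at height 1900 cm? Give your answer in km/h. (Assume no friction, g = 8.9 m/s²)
Convert to SI: h₁−h₂ = 17.0 m
mgh₁ = mgh₂ + ½mv² ⇒ v = √(2g(h₁−h₂)) = √(2·8.9·17.0) = 17.3954 m/s = 62.62 km/h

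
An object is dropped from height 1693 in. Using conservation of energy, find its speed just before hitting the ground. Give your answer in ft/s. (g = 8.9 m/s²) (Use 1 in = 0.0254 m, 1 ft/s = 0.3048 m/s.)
Convert to SI: h = 43.0022 m
mgh = ½mv² ⇒ v = √(2gh) = √(2·8.9·43.0022) = 27.6666 m/s = 90.77 ft/s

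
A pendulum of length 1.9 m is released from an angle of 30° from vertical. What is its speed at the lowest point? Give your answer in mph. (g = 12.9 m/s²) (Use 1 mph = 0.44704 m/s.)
h = L(1 − cosθ) = 1.9(1 − cos30°) = 0.254552 m
v = √(2gh) = √(2·12.9·0.254552) = 2.5627 m/s = 5.733 mph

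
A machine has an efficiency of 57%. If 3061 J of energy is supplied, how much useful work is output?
W_out = η·W_in = 0.57·3061 = 1744.77 J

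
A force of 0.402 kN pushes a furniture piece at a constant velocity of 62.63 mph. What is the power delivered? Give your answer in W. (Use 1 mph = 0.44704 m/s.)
Convert to SI: F = 402.0 N, v = 27.9981 m/s
P = Fv = (402.0)(27.9981) = 11260 W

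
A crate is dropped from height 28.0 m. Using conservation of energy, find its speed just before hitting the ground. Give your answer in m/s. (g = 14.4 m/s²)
mgh = ½mv² ⇒ v = √(2gh) = √(2·14.4·28.0) = 28.4 m/s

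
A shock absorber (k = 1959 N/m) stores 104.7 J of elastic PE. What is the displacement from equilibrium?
x = √(2·PE/k) = √(2·104.7/1959) = 0.3269 m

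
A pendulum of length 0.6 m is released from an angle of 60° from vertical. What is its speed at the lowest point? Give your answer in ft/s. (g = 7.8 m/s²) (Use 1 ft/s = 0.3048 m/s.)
h = L(1 − cosθ) = 0.6(1 − cos60°) = 0.3 m
v = √(2gh) = √(2·7.8·0.3) = 2.16333 m/s = 7.098 ft/s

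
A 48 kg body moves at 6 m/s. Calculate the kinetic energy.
KE = ½mv² = ½(48)(6)² = 864.0 J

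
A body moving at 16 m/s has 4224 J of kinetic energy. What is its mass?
m = 2·KE/v² = 2·4224/(16)² = 33.0 kg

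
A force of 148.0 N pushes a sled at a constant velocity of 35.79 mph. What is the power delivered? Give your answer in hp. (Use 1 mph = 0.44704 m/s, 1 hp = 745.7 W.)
Convert to SI: F = 148.0 N, v = 15.9996 m/s
P = Fv = (148.0)(15.9996) = 2367.94 W = 3.175 hp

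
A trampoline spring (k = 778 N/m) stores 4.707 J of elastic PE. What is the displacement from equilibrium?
x = √(2·PE/k) = √(2·4.707/778) = 0.11 m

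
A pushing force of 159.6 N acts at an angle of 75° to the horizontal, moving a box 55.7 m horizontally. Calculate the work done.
W = F·d·cosθ = (159.6)(55.7)cos(75°) = 2301 J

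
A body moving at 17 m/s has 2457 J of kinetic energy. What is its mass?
m = 2·KE/v² = 2·2457/(17)² = 17.0 kg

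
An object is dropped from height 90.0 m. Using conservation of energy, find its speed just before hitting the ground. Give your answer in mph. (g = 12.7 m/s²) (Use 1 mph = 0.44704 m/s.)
mgh = ½mv² ⇒ v = √(2gh) = √(2·12.7·90.0) = 47.8121 m/s = 107.0 mph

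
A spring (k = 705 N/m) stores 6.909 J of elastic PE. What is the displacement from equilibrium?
x = √(2·PE/k) = √(2·6.909/705) = 0.14 m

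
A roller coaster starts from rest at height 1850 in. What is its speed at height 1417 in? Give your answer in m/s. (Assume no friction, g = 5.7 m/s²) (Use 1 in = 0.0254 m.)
Convert to SI: h₁−h₂ = 10.9982 m
mgh₁ = mgh₂ + ½mv² ⇒ v = √(2g(h₁−h₂)) = √(2·5.7·10.9982) = 11.2 m/s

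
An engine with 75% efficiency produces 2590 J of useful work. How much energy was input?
W_in = W_out/η = 2590/0.75 = 3453 J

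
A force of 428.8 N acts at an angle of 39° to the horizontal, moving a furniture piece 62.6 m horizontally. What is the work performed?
W = F·d·cosθ = (428.8)(62.6)cos(39°) = 20860 J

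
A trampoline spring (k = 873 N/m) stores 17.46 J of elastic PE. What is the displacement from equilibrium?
x = √(2·PE/k) = √(2·17.46/873) = 0.2 m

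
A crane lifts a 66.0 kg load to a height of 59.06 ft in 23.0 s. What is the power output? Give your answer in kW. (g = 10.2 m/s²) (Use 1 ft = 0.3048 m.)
Convert to SI: m = 66.0 kg, h = 18.0015 m, t = 23.0 s
P = mgh/t = (66.0)(10.2)(18.0015)/23.0 = 526.896 W = 0.5269 kW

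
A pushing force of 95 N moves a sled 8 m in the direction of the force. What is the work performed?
W = F·d = (95)(8) = 760.0 J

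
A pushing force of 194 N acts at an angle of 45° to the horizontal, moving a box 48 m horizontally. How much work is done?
W = F·d·cosθ = (194)(48)cos(45°) = 6585 J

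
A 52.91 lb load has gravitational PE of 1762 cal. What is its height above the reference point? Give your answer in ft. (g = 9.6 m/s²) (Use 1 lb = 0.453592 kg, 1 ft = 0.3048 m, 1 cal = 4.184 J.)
Convert to SI: m = 23.9996 kg, PE = 7372.21 J
h = PE/(mg) = 7372.21/(23.9996·9.6) = 31.998 m = 105.0 ft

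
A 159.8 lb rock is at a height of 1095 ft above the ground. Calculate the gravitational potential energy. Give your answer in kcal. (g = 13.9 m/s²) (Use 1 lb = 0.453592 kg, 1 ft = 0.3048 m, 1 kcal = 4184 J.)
Convert to SI: m = 72.484 kg, h = 333.756 m
PE = mgh = (72.484)(13.9)(333.756) = 336268 J = 80.37 kcal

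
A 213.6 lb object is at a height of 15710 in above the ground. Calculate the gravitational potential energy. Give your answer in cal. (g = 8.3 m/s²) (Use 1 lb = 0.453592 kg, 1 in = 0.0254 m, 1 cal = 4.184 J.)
Convert to SI: m = 96.8873 kg, h = 399.034 m
PE = mgh = (96.8873)(8.3)(399.034) = 320889 J = 76690 cal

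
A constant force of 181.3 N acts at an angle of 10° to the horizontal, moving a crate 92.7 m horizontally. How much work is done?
W = F·d·cosθ = (181.3)(92.7)cos(10°) = 16550 J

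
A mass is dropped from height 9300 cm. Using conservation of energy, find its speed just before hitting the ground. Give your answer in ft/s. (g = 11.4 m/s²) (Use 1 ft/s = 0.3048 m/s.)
Convert to SI: h = 93.0 m
mgh = ½mv² ⇒ v = √(2gh) = √(2·11.4·93.0) = 46.0478 m/s = 151.1 ft/s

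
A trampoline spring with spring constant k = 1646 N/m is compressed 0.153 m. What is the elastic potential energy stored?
PE = ½kx² = ½(1646)(0.153)² = 19.27 J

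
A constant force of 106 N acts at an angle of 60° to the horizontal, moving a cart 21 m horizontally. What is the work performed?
W = F·d·cosθ = (106)(21)cos(60°) = 1113 J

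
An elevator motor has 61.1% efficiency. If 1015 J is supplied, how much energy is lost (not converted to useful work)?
W_lost = W_in(1 − η) = 1015·(1 − 0.611) = 394.8 J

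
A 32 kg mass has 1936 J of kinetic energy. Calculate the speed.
v = √(2·KE/m) = √(2·1936/32) = 11.0 m/s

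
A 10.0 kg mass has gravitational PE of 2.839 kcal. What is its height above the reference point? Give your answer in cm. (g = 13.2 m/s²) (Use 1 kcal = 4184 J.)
Convert to SI: m = 10.0 kg, PE = 11878.4 J
h = PE/(mg) = 11878.4/(10.0·13.2) = 89.9877 m = 8999 cm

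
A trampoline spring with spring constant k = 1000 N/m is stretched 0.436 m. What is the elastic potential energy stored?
PE = ½kx² = ½(1000)(0.436)² = 95.05 J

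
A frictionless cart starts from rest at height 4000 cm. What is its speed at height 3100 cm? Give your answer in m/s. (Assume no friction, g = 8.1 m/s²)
Convert to SI: h₁−h₂ = 9.0 m
mgh₁ = mgh₂ + ½mv² ⇒ v = √(2g(h₁−h₂)) = √(2·8.1·9.0) = 12.07 m/s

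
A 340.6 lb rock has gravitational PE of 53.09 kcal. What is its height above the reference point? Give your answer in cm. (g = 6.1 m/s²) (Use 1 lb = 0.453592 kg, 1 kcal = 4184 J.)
Convert to SI: m = 154.493 kg, PE = 222129 J
h = PE/(mg) = 222129/(154.493·6.1) = 235.703 m = 23570 cm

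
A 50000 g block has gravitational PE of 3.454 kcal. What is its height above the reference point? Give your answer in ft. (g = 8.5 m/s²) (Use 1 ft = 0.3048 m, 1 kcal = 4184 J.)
Convert to SI: m = 50.0 kg, PE = 14451.5 J
h = PE/(mg) = 14451.5/(50.0·8.5) = 34.0036 m = 111.6 ft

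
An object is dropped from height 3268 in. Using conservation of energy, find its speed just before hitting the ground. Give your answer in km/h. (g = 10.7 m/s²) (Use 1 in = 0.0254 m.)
Convert to SI: h = 83.0072 m
mgh = ½mv² ⇒ v = √(2gh) = √(2·10.7·83.0072) = 42.1468 m/s = 151.7 km/h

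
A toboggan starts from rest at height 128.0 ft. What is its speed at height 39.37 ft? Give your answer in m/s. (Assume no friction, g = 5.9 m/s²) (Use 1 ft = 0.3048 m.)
Convert to SI: h₁−h₂ = 27.0144 m
mgh₁ = mgh₂ + ½mv² ⇒ v = √(2g(h₁−h₂)) = √(2·5.9·27.0144) = 17.85 m/s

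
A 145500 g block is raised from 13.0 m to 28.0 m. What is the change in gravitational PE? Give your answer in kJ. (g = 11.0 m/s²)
Convert to SI: m = 145.5 kg, Δh = 15.0 m
ΔPE = mgΔh = (145.5)(11.0)(15.0) = 24007.5 J = 24.01 kJ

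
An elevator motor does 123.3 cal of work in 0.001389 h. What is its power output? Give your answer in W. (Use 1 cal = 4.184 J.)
Convert to SI: W = 515.887 J, t = 5.0004 s
P = W/t = 515.887/5.0004 = 103.2 W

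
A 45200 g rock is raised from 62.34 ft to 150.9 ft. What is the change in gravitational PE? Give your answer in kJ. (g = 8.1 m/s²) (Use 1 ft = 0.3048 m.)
Convert to SI: m = 45.2 kg, Δh = 26.9931 m
ΔPE = mgΔh = (45.2)(8.1)(26.9931) = 9882.71 J = 9.883 kJ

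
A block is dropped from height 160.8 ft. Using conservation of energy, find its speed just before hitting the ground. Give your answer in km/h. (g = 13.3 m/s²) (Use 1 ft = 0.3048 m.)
Convert to SI: h = 49.0118 m
mgh = ½mv² ⇒ v = √(2gh) = √(2·13.3·49.0118) = 36.107 m/s = 130.0 km/h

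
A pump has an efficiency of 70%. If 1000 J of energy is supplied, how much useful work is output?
W_out = η·W_in = 0.7·1000 = 700.0 J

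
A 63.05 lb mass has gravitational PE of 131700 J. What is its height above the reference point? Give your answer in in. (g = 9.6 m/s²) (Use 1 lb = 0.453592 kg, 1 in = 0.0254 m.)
Convert to SI: m = 28.599 kg, PE = 131700 J
h = PE/(mg) = 131700/(28.599·9.6) = 479.694 m = 18890 in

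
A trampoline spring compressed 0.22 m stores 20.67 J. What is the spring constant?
k = 2·PE/x² = 2·20.67/(0.22)² = 854.1 N/m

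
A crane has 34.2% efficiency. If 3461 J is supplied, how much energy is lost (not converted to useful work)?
W_lost = W_in(1 − η) = 3461·(1 − 0.342) = 2277 J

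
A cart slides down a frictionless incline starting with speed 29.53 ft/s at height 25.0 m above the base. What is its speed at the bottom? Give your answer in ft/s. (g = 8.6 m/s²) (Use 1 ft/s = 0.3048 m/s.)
Convert to SI: v₀ = 9.00074 m/s, h = 25.0 m
½mv₀² + mgh = ½mv² ⇒ v = √(v₀² + 2gh) = √(9.00074² + 2·8.6·25.0) = 22.6056 m/s = 74.17 ft/s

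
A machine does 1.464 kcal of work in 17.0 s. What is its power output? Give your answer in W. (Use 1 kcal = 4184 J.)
Convert to SI: W = 6125.38 J, t = 17.0 s
P = W/t = 6125.38/17.0 = 360.3 W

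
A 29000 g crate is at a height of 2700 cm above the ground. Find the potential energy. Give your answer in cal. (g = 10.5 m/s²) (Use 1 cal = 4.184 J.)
Convert to SI: m = 29.0 kg, h = 27.0 m
PE = mgh = (29.0)(10.5)(27.0) = 8221.5 J = 1965 cal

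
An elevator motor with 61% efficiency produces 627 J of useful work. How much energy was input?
W_in = W_out/η = 627/0.61 = 1028 J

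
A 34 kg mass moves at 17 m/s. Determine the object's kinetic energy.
KE = ½mv² = ½(34)(17)² = 4913.0 J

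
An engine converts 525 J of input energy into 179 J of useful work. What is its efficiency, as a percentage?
η = W_out/W_in = 179/525 = 34.1%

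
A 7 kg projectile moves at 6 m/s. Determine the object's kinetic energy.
KE = ½mv² = ½(7)(6)² = 126.0 J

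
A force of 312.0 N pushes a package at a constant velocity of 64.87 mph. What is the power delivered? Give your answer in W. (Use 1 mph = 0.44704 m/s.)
Convert to SI: F = 312.0 N, v = 28.9995 m/s
P = Fv = (312.0)(28.9995) = 9048 W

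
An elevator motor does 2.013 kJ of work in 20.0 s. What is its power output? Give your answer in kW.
Convert to SI: W = 2013.0 J, t = 20.0 s
P = W/t = 2013.0/20.0 = 100.65 W = 0.1007 kW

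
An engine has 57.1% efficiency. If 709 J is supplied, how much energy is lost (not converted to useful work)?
W_lost = W_in(1 − η) = 709·(1 − 0.571) = 304.2 J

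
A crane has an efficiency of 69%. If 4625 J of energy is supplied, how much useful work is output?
W_out = η·W_in = 0.69·4625 = 3191.25 J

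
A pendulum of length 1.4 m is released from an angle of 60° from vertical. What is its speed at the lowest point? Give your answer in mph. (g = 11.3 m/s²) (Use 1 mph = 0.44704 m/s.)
h = L(1 − cosθ) = 1.4(1 − cos60°) = 0.7 m
v = √(2gh) = √(2·11.3·0.7) = 3.97744 m/s = 8.897 mph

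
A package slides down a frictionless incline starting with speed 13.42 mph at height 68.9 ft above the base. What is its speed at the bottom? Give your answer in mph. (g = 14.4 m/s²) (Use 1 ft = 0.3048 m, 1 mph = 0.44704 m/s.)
Convert to SI: v₀ = 5.99928 m/s, h = 21.0007 m
½mv₀² + mgh = ½mv² ⇒ v = √(v₀² + 2gh) = √(5.99928² + 2·14.4·21.0007) = 25.3143 m/s = 56.63 mph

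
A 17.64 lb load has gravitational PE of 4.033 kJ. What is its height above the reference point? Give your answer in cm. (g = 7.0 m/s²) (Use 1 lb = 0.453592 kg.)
Convert to SI: m = 8.00136 kg, PE = 4033.0 J
h = PE/(mg) = 4033.0/(8.00136·7.0) = 72.0056 m = 7201 cm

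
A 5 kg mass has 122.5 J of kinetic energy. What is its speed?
v = √(2·KE/m) = √(2·122.5/5) = 7.0 m/s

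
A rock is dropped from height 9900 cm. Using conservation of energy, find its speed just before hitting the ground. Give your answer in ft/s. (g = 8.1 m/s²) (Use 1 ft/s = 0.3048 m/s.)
Convert to SI: h = 99.0 m
mgh = ½mv² ⇒ v = √(2gh) = √(2·8.1·99.0) = 40.0475 m/s = 131.4 ft/s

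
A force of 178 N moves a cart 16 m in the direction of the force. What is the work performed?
W = F·d = (178)(16) = 2848 J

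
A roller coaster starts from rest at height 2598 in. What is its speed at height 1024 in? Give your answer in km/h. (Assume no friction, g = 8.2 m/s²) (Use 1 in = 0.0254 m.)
Convert to SI: h₁−h₂ = 39.9796 m
mgh₁ = mgh₂ + ½mv² ⇒ v = √(2g(h₁−h₂)) = √(2·8.2·39.9796) = 25.606 m/s = 92.18 km/h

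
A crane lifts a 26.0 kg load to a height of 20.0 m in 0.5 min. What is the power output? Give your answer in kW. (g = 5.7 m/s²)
Convert to SI: m = 26.0 kg, h = 20.0 m, t = 30.0 s
P = mgh/t = (26.0)(5.7)(20.0)/30.0 = 98.8 W = 0.0988 kW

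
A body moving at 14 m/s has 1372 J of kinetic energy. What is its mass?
m = 2·KE/v² = 2·1372/(14)² = 14.0 kg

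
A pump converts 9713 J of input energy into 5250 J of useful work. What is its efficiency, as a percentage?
η = W_out/W_in = 5250/9713 = 54.05%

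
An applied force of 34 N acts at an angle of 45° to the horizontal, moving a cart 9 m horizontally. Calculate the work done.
W = F·d·cosθ = (34)(9)cos(45°) = 216.4 J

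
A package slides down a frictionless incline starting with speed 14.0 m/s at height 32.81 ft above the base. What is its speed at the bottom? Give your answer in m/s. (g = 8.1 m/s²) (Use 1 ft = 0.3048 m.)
Convert to SI: v₀ = 14.0 m/s, h = 10.0005 m
½mv₀² + mgh = ½mv² ⇒ v = √(v₀² + 2gh) = √(14.0² + 2·8.1·10.0005) = 18.92 m/s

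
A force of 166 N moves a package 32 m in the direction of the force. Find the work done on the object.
W = F·d = (166)(32) = 5312 J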